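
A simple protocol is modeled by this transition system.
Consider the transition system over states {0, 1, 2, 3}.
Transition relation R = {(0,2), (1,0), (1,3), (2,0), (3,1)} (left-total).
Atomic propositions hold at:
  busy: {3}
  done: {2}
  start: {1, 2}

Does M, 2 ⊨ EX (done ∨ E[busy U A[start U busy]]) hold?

A[start U busy]: least fixpoint, start Z0 = Sat(busy) = {3}, add states in Sat(start) with every successor in Z. Already a fixed point.
Sat(A[start U busy]) = {3}
E[busy U A[start U busy]]: least fixpoint, start Z0 = Sat(A[start U busy]) = {3}, add states in Sat(busy) with some successor in Z. Already a fixed point.
Sat(E[busy U A[start U busy]]) = {3}
Sat(done ∨ E[busy U A[start U busy]]) = {2, 3}
Sat(EX (done ∨ E[busy U A[start U busy]])) = {s : some successor in {2, 3}} = {0, 1}
2 ∉ Sat(EX (done ∨ E[busy U A[start U busy]])) = {0, 1}, so the formula does not hold at 2.

No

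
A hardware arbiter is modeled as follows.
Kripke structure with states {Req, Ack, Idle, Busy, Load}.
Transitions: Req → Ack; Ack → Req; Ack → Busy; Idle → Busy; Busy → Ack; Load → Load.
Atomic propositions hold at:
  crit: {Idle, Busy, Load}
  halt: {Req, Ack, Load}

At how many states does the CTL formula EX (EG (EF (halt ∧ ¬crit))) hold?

Sat(¬crit) = {Req, Ack}
Sat(halt ∧ ¬crit) = {Req, Ack}
EF (halt ∧ ¬crit): least fixpoint, start Z0 = {Req, Ack}, add states with some successor in Z. Z1 = {Req, Ack, Busy}; Z2 = {Req, Ack, Idle, Busy}; fixed.
Sat(EF (halt ∧ ¬crit)) = {Req, Ack, Idle, Busy}
EG (EF (halt ∧ ¬crit)): greatest fixpoint, start Z0 = {Req, Ack, Idle, Busy}, keep only states in Sat with some successor in Z. Already a fixed point.
Sat(EG (EF (halt ∧ ¬crit))) = {Req, Ack, Idle, Busy}
Sat(EX (EG (EF (halt ∧ ¬crit)))) = {s : some successor in {Req, Ack, Idle, Busy}} = {Req, Ack, Idle, Busy}
|Sat(EX (EG (EF (halt ∧ ¬crit))))| = |{Req, Ack, Idle, Busy}| = 4.

4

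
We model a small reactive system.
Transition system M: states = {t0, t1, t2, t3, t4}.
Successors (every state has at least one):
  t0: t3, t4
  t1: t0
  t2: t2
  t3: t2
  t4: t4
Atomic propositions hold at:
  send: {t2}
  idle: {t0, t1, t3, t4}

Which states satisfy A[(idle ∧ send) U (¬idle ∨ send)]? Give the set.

Sat(idle ∧ send) = ∅
Sat(¬idle) = {t2}
Sat(¬idle ∨ send) = {t2}
A[(idle ∧ send) U (¬idle ∨ send)]: least fixpoint, start Z0 = Sat((¬idle ∨ send)) = {t2}, add states in Sat(idle ∧ send) with every successor in Z. Already a fixed point.
Sat(A[(idle ∧ send) U (¬idle ∨ send)]) = {t2}

{t2}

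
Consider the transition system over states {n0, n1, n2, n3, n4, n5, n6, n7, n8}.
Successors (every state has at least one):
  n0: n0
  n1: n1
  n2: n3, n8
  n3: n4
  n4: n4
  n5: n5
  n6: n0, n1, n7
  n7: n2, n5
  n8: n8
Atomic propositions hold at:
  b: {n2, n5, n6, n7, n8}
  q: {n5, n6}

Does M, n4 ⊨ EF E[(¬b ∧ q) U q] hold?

No

Sat(¬b) = {n0, n1, n3, n4}
Sat(¬b ∧ q) = ∅
E[(¬b ∧ q) U q]: least fixpoint, start Z0 = Sat(q) = {n5, n6}, add states in Sat(¬b ∧ q) with some successor in Z. Already a fixed point.
Sat(E[(¬b ∧ q) U q]) = {n5, n6}
EF E[(¬b ∧ q) U q]: least fixpoint, start Z0 = {n5, n6}, add states with some successor in Z. Z1 = {n5, n6, n7}; fixed.
Sat(EF E[(¬b ∧ q) U q]) = {n5, n6, n7}
n4 ∉ Sat(EF E[(¬b ∧ q) U q]) = {n5, n6, n7}, so the formula does not hold at n4.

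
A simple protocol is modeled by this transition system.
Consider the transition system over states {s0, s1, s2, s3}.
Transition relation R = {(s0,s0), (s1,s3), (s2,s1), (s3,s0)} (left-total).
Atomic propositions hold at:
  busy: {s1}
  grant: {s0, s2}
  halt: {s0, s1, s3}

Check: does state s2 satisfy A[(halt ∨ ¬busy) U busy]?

Yes

Sat(¬busy) = {s0, s2, s3}
Sat(halt ∨ ¬busy) = {s0, s1, s2, s3}
A[(halt ∨ ¬busy) U busy]: least fixpoint, start Z0 = Sat(busy) = {s1}, add states in Sat(halt ∨ ¬busy) with every successor in Z. Z1 = {s1, s2}; fixed.
Sat(A[(halt ∨ ¬busy) U busy]) = {s1, s2}
s2 ∈ Sat(A[(halt ∨ ¬busy) U busy]) = {s1, s2}, so the formula holds at s2.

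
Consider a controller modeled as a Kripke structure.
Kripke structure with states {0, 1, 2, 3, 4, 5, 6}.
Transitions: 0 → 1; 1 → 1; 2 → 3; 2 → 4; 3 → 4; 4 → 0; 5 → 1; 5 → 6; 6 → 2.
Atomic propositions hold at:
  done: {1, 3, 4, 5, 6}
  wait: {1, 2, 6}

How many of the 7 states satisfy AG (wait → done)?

4

Sat(wait → done) = {0, 1, 3, 4, 5, 6}
AG (wait → done): greatest fixpoint, start Z0 = {0, 1, 3, 4, 5, 6}, keep only states in Sat with every successor in Z. Z1 = {0, 1, 3, 4, 5}; Z2 = {0, 1, 3, 4}; fixed.
Sat(AG (wait → done)) = {0, 1, 3, 4}
|Sat(AG (wait → done))| = |{0, 1, 3, 4}| = 4.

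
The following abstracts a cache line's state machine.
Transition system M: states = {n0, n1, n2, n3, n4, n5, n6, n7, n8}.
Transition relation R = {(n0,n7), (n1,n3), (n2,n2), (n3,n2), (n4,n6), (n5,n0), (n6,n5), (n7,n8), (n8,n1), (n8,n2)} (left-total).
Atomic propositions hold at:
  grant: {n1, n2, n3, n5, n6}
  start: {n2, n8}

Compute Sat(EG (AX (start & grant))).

Sat(start & grant) = {n2}
Sat(AX (start & grant)) = {s : every successor in {n2}} = {n2, n3}
EG (AX (start & grant)): greatest fixpoint, start Z0 = {n2, n3}, keep only states in Sat with some successor in Z. Already a fixed point.
Sat(EG (AX (start & grant))) = {n2, n3}

{n2, n3}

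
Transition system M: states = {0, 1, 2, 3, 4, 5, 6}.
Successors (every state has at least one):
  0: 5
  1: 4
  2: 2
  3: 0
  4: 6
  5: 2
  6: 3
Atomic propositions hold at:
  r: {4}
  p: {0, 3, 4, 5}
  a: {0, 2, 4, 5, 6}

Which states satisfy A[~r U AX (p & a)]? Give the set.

{0, 1, 3, 6}

Sat(~r) = {0, 1, 2, 3, 5, 6}
Sat(p & a) = {0, 4, 5}
Sat(AX (p & a)) = {s : every successor in {0, 4, 5}} = {0, 1, 3}
A[~r U AX (p & a)]: least fixpoint, start Z0 = Sat(AX (p & a)) = {0, 1, 3}, add states in Sat(~r) with every successor in Z. Z1 = {0, 1, 3, 6}; fixed.
Sat(A[~r U AX (p & a)]) = {0, 1, 3, 6}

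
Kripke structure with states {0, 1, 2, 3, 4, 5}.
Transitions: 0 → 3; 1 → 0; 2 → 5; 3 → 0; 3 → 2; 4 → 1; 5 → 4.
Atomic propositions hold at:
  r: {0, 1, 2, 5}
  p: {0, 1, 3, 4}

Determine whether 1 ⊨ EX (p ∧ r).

Sat(p ∧ r) = {0, 1}
Sat(EX (p ∧ r)) = {s : some successor in {0, 1}} = {1, 3, 4}
1 ∈ Sat(EX (p ∧ r)) = {1, 3, 4}, so the formula holds at 1.

Yes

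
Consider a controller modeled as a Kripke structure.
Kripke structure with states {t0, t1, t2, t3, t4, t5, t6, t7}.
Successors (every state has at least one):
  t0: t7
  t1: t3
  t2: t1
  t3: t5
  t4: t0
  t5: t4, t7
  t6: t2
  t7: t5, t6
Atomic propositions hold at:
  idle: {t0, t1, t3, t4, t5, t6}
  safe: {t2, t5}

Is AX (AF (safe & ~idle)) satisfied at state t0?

No

Sat(~idle) = {t2, t7}
Sat(safe & ~idle) = {t2}
AF (safe & ~idle): least fixpoint, start Z0 = {t2}, add states with every successor in Z. Z1 = {t2, t6}; fixed.
Sat(AF (safe & ~idle)) = {t2, t6}
Sat(AX (AF (safe & ~idle))) = {s : every successor in {t2, t6}} = {t6}
t0 ∉ Sat(AX (AF (safe & ~idle))) = {t6}, so the formula does not hold at t0.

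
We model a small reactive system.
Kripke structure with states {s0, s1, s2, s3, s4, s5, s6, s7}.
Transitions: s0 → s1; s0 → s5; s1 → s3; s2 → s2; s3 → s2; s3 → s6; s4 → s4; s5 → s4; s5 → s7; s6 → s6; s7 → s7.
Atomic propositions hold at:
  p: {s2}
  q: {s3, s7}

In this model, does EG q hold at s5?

EG q: greatest fixpoint, start Z0 = {s3, s7}, keep only states in Sat with some successor in Z. Z1 = {s7}; fixed.
Sat(EG q) = {s7}
s5 ∉ Sat(EG q) = {s7}, so the formula does not hold at s5.

No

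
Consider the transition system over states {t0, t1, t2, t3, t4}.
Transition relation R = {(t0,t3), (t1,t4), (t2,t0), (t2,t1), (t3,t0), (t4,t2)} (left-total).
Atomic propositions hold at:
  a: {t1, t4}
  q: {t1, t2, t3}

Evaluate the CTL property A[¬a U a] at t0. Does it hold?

No

Sat(¬a) = {t0, t2, t3}
A[¬a U a]: least fixpoint, start Z0 = Sat(a) = {t1, t4}, add states in Sat(¬a) with every successor in Z. Already a fixed point.
Sat(A[¬a U a]) = {t1, t4}
t0 ∉ Sat(A[¬a U a]) = {t1, t4}, so the formula does not hold at t0.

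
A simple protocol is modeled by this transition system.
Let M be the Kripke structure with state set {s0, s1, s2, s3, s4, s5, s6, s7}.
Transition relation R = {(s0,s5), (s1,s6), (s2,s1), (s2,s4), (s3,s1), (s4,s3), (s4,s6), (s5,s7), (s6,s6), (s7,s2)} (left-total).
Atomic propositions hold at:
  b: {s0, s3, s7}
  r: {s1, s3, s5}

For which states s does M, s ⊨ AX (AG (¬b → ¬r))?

{s1, s6}

Sat(¬b) = {s1, s2, s4, s5, s6}
Sat(¬r) = {s0, s2, s4, s6, s7}
Sat(¬b → ¬r) = {s0, s2, s3, s4, s6, s7}
AG (¬b → ¬r): greatest fixpoint, start Z0 = {s0, s2, s3, s4, s6, s7}, keep only states in Sat with every successor in Z. Z1 = {s4, s6, s7}; Z2 = {s6}; fixed.
Sat(AG (¬b → ¬r)) = {s6}
Sat(AX (AG (¬b → ¬r))) = {s : every successor in {s6}} = {s1, s6}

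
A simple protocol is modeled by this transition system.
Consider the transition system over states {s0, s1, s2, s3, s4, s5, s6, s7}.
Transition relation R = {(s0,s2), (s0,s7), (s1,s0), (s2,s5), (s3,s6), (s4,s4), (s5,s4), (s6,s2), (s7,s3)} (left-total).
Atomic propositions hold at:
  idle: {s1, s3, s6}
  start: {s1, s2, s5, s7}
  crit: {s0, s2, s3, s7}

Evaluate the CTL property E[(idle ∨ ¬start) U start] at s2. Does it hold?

Yes

Sat(¬start) = {s0, s3, s4, s6}
Sat(idle ∨ ¬start) = {s0, s1, s3, s4, s6}
E[(idle ∨ ¬start) U start]: least fixpoint, start Z0 = Sat(start) = {s1, s2, s5, s7}, add states in Sat(idle ∨ ¬start) with some successor in Z. Z1 = {s0, s1, s2, s5, s6, s7}; Z2 = {s0, s1, s2, s3, s5, s6, s7}; fixed.
Sat(E[(idle ∨ ¬start) U start]) = {s0, s1, s2, s3, s5, s6, s7}
s2 ∈ Sat(E[(idle ∨ ¬start) U start]) = {s0, s1, s2, s3, s5, s6, s7}, so the formula holds at s2.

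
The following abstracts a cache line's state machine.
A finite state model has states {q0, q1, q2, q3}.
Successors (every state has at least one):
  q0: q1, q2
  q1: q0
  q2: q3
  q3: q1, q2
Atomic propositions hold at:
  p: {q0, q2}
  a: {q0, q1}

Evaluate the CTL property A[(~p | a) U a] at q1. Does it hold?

Sat(~p) = {q1, q3}
Sat(~p | a) = {q0, q1, q3}
A[(~p | a) U a]: least fixpoint, start Z0 = Sat(a) = {q0, q1}, add states in Sat(~p | a) with every successor in Z. Already a fixed point.
Sat(A[(~p | a) U a]) = {q0, q1}
q1 ∈ Sat(A[(~p | a) U a]) = {q0, q1}, so the formula holds at q1.

Yes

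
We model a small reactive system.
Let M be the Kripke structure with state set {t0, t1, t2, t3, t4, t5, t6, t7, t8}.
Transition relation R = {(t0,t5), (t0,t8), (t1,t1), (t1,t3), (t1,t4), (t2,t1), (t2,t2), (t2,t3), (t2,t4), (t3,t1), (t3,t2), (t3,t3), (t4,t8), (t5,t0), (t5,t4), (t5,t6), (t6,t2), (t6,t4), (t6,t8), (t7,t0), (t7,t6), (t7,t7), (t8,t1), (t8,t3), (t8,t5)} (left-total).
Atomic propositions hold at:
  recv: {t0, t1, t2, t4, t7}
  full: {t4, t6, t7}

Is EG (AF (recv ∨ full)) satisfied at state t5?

Sat(recv ∨ full) = {t0, t1, t2, t4, t6, t7}
AF (recv ∨ full): least fixpoint, start Z0 = {t0, t1, t2, t4, t6, t7}, add states with every successor in Z. Z1 = {t0, t1, t2, t4, t5, t6, t7}; fixed.
Sat(AF (recv ∨ full)) = {t0, t1, t2, t4, t5, t6, t7}
EG (AF (recv ∨ full)): greatest fixpoint, start Z0 = {t0, t1, t2, t4, t5, t6, t7}, keep only states in Sat with some successor in Z. Z1 = {t0, t1, t2, t5, t6, t7}; fixed.
Sat(EG (AF (recv ∨ full))) = {t0, t1, t2, t5, t6, t7}
t5 ∈ Sat(EG (AF (recv ∨ full))) = {t0, t1, t2, t5, t6, t7}, so the formula holds at t5.

Yes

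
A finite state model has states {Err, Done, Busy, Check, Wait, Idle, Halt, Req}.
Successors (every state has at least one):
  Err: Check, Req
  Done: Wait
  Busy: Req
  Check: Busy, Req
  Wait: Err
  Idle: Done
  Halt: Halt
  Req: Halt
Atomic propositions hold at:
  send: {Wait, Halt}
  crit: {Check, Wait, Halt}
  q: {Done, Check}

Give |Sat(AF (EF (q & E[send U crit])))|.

5

E[send U crit]: least fixpoint, start Z0 = Sat(crit) = {Check, Wait, Halt}, add states in Sat(send) with some successor in Z. Already a fixed point.
Sat(E[send U crit]) = {Check, Wait, Halt}
Sat(q & E[send U crit]) = {Check}
EF (q & E[send U crit]): least fixpoint, start Z0 = {Check}, add states with some successor in Z. Z1 = {Err, Check}; Z2 = {Err, Check, Wait}; Z3 = {Err, Done, Check, Wait}; Z4 = {Err, Done, Check, Wait, Idle}; fixed.
Sat(EF (q & E[send U crit])) = {Err, Done, Check, Wait, Idle}
AF (EF (q & E[send U crit])): least fixpoint, start Z0 = {Err, Done, Check, Wait, Idle}, add states with every successor in Z. Already a fixed point.
Sat(AF (EF (q & E[send U crit]))) = {Err, Done, Check, Wait, Idle}
|Sat(AF (EF (q & E[send U crit])))| = |{Err, Done, Check, Wait, Idle}| = 5.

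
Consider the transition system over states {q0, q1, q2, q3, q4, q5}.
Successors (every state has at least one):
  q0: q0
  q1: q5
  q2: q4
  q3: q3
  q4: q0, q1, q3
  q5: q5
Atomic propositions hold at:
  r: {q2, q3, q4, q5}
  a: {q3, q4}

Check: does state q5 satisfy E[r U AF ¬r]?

Sat(¬r) = {q0, q1}
AF ¬r: least fixpoint, start Z0 = {q0, q1}, add states with every successor in Z. Already a fixed point.
Sat(AF ¬r) = {q0, q1}
E[r U AF ¬r]: least fixpoint, start Z0 = Sat(AF ¬r) = {q0, q1}, add states in Sat(r) with some successor in Z. Z1 = {q0, q1, q4}; Z2 = {q0, q1, q2, q4}; fixed.
Sat(E[r U AF ¬r]) = {q0, q1, q2, q4}
q5 ∉ Sat(E[r U AF ¬r]) = {q0, q1, q2, q4}, so the formula does not hold at q5.

No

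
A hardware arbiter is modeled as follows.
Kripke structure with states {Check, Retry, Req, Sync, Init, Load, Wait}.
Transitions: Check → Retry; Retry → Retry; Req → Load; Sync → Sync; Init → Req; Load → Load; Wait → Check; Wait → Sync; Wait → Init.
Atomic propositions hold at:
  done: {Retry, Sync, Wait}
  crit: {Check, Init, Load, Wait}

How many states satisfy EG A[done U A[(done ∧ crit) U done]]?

3

Sat(done ∧ crit) = {Wait}
A[(done ∧ crit) U done]: least fixpoint, start Z0 = Sat(done) = {Retry, Sync, Wait}, add states in Sat(done ∧ crit) with every successor in Z. Already a fixed point.
Sat(A[(done ∧ crit) U done]) = {Retry, Sync, Wait}
A[done U A[(done ∧ crit) U done]]: least fixpoint, start Z0 = Sat(A[(done ∧ crit) U done]) = {Retry, Sync, Wait}, add states in Sat(done) with every successor in Z. Already a fixed point.
Sat(A[done U A[(done ∧ crit) U done]]) = {Retry, Sync, Wait}
EG A[done U A[(done ∧ crit) U done]]: greatest fixpoint, start Z0 = {Retry, Sync, Wait}, keep only states in Sat with some successor in Z. Already a fixed point.
Sat(EG A[done U A[(done ∧ crit) U done]]) = {Retry, Sync, Wait}
|Sat(EG A[done U A[(done ∧ crit) U done]])| = |{Retry, Sync, Wait}| = 3.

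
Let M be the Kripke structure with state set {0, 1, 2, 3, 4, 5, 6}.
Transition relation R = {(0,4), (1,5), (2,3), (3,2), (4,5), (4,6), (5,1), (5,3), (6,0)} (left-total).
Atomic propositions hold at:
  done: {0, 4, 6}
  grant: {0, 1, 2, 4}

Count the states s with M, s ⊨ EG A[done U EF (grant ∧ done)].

Sat(grant ∧ done) = {0, 4}
EF (grant ∧ done): least fixpoint, start Z0 = {0, 4}, add states with some successor in Z. Z1 = {0, 4, 6}; fixed.
Sat(EF (grant ∧ done)) = {0, 4, 6}
A[done U EF (grant ∧ done)]: least fixpoint, start Z0 = Sat(EF (grant ∧ done)) = {0, 4, 6}, add states in Sat(done) with every successor in Z. Already a fixed point.
Sat(A[done U EF (grant ∧ done)]) = {0, 4, 6}
EG A[done U EF (grant ∧ done)]: greatest fixpoint, start Z0 = {0, 4, 6}, keep only states in Sat with some successor in Z. Already a fixed point.
Sat(EG A[done U EF (grant ∧ done)]) = {0, 4, 6}
|Sat(EG A[done U EF (grant ∧ done)])| = |{0, 4, 6}| = 3.

3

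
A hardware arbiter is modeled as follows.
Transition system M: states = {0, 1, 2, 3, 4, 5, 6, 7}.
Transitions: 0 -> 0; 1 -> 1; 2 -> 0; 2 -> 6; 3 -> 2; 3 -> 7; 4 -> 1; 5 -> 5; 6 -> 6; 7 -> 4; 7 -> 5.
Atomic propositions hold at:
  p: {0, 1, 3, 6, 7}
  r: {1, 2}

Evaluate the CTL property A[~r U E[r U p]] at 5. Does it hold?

No

Sat(~r) = {0, 3, 4, 5, 6, 7}
E[r U p]: least fixpoint, start Z0 = Sat(p) = {0, 1, 3, 6, 7}, add states in Sat(r) with some successor in Z. Z1 = {0, 1, 2, 3, 6, 7}; fixed.
Sat(E[r U p]) = {0, 1, 2, 3, 6, 7}
A[~r U E[r U p]]: least fixpoint, start Z0 = Sat(E[r U p]) = {0, 1, 2, 3, 6, 7}, add states in Sat(~r) with every successor in Z. Z1 = {0, 1, 2, 3, 4, 6, 7}; fixed.
Sat(A[~r U E[r U p]]) = {0, 1, 2, 3, 4, 6, 7}
5 ∉ Sat(A[~r U E[r U p]]) = {0, 1, 2, 3, 4, 6, 7}, so the formula does not hold at 5.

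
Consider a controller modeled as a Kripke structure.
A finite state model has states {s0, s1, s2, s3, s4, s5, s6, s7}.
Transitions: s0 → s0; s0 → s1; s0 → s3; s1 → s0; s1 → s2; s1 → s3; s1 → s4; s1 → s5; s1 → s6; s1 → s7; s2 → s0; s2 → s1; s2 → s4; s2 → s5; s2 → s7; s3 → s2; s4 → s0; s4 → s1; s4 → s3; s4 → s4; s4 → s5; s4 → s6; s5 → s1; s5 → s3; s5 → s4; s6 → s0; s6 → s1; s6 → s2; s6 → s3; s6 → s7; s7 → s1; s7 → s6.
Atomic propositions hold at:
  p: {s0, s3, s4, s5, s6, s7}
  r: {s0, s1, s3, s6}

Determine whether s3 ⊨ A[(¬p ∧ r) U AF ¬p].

Sat(¬p) = {s1, s2}
Sat(¬p ∧ r) = {s1}
AF ¬p: least fixpoint, start Z0 = {s1, s2}, add states with every successor in Z. Z1 = {s1, s2, s3}; fixed.
Sat(AF ¬p) = {s1, s2, s3}
A[(¬p ∧ r) U AF ¬p]: least fixpoint, start Z0 = Sat(AF ¬p) = {s1, s2, s3}, add states in Sat(¬p ∧ r) with every successor in Z. Already a fixed point.
Sat(A[(¬p ∧ r) U AF ¬p]) = {s1, s2, s3}
s3 ∈ Sat(A[(¬p ∧ r) U AF ¬p]) = {s1, s2, s3}, so the formula holds at s3.

Yes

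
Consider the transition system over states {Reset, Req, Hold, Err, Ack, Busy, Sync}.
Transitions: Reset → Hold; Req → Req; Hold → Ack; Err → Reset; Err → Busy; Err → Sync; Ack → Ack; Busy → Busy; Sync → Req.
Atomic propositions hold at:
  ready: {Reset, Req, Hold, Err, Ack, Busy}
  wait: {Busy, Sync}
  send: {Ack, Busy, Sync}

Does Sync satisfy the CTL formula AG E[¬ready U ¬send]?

Yes

Sat(¬ready) = {Sync}
Sat(¬send) = {Reset, Req, Hold, Err}
E[¬ready U ¬send]: least fixpoint, start Z0 = Sat(¬send) = {Reset, Req, Hold, Err}, add states in Sat(¬ready) with some successor in Z. Z1 = {Reset, Req, Hold, Err, Sync}; fixed.
Sat(E[¬ready U ¬send]) = {Reset, Req, Hold, Err, Sync}
AG E[¬ready U ¬send]: greatest fixpoint, start Z0 = {Reset, Req, Hold, Err, Sync}, keep only states in Sat with every successor in Z. Z1 = {Reset, Req, Sync}; Z2 = {Req, Sync}; fixed.
Sat(AG E[¬ready U ¬send]) = {Req, Sync}
Sync ∈ Sat(AG E[¬ready U ¬send]) = {Req, Sync}, so the formula holds at Sync.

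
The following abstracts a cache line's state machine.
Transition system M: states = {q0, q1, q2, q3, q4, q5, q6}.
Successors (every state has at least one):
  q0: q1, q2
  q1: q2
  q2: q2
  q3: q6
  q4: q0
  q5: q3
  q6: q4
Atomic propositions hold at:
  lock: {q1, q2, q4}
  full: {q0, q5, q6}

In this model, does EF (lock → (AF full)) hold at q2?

No

AF full: least fixpoint, start Z0 = {q0, q5, q6}, add states with every successor in Z. Z1 = {q0, q3, q4, q5, q6}; fixed.
Sat(AF full) = {q0, q3, q4, q5, q6}
Sat(lock → (AF full)) = {q0, q3, q4, q5, q6}
EF (lock → (AF full)): least fixpoint, start Z0 = {q0, q3, q4, q5, q6}, add states with some successor in Z. Already a fixed point.
Sat(EF (lock → (AF full))) = {q0, q3, q4, q5, q6}
q2 ∉ Sat(EF (lock → (AF full))) = {q0, q3, q4, q5, q6}, so the formula does not hold at q2.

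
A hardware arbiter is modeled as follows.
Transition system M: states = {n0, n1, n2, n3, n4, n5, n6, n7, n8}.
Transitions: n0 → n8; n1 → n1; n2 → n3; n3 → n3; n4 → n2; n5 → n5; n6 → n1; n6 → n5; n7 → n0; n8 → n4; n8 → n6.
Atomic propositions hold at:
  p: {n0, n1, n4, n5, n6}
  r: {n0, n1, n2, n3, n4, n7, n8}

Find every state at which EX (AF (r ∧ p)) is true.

Sat(r ∧ p) = {n0, n1, n4}
AF (r ∧ p): least fixpoint, start Z0 = {n0, n1, n4}, add states with every successor in Z. Z1 = {n0, n1, n4, n7}; fixed.
Sat(AF (r ∧ p)) = {n0, n1, n4, n7}
Sat(EX (AF (r ∧ p))) = {s : some successor in {n0, n1, n4, n7}} = {n1, n6, n7, n8}

{n1, n6, n7, n8}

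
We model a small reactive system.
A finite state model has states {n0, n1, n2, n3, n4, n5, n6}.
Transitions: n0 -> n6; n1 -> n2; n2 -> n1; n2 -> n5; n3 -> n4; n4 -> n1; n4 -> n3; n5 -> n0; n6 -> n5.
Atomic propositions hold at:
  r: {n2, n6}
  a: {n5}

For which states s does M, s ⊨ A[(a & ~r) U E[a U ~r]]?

{n0, n1, n3, n4, n5}

Sat(~r) = {n0, n1, n3, n4, n5}
Sat(a & ~r) = {n5}
E[a U ~r]: least fixpoint, start Z0 = Sat(~r) = {n0, n1, n3, n4, n5}, add states in Sat(a) with some successor in Z. Already a fixed point.
Sat(E[a U ~r]) = {n0, n1, n3, n4, n5}
A[(a & ~r) U E[a U ~r]]: least fixpoint, start Z0 = Sat(E[a U ~r]) = {n0, n1, n3, n4, n5}, add states in Sat(a & ~r) with every successor in Z. Already a fixed point.
Sat(A[(a & ~r) U E[a U ~r]]) = {n0, n1, n3, n4, n5}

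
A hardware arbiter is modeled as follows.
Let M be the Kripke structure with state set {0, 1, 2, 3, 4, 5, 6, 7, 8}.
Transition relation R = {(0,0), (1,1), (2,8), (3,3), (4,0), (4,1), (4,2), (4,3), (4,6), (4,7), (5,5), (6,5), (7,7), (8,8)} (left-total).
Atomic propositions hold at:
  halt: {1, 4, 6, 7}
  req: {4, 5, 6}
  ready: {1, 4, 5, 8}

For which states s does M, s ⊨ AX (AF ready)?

AF ready: least fixpoint, start Z0 = {1, 4, 5, 8}, add states with every successor in Z. Z1 = {1, 2, 4, 5, 6, 8}; fixed.
Sat(AF ready) = {1, 2, 4, 5, 6, 8}
Sat(AX (AF ready)) = {s : every successor in {1, 2, 4, 5, 6, 8}} = {1, 2, 5, 6, 8}

{1, 2, 5, 6, 8}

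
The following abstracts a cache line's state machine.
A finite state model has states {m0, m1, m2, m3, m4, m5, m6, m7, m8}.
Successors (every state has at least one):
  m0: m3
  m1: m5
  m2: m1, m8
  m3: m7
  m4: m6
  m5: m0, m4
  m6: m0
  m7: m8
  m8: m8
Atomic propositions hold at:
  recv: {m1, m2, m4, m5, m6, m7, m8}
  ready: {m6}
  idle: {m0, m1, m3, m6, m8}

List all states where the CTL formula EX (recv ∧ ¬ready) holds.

Sat(¬ready) = {m0, m1, m2, m3, m4, m5, m7, m8}
Sat(recv ∧ ¬ready) = {m1, m2, m4, m5, m7, m8}
Sat(EX (recv ∧ ¬ready)) = {s : some successor in {m1, m2, m4, m5, m7, m8}} = {m1, m2, m3, m5, m7, m8}

{m1, m2, m3, m5, m7, m8}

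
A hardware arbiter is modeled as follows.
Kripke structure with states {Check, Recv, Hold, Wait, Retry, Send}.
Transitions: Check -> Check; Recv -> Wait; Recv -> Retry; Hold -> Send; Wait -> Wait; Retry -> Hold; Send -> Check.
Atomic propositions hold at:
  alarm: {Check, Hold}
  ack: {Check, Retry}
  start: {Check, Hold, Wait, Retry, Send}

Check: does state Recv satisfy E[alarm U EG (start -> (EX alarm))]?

Sat(EX alarm) = {s : some successor in {Check, Hold}} = {Check, Retry, Send}
Sat(start -> (EX alarm)) = {Check, Recv, Retry, Send}
EG (start -> (EX alarm)): greatest fixpoint, start Z0 = {Check, Recv, Retry, Send}, keep only states in Sat with some successor in Z. Z1 = {Check, Recv, Send}; Z2 = {Check, Send}; fixed.
Sat(EG (start -> (EX alarm))) = {Check, Send}
E[alarm U EG (start -> (EX alarm))]: least fixpoint, start Z0 = Sat(EG (start -> (EX alarm))) = {Check, Send}, add states in Sat(alarm) with some successor in Z. Z1 = {Check, Hold, Send}; fixed.
Sat(E[alarm U EG (start -> (EX alarm))]) = {Check, Hold, Send}
Recv ∉ Sat(E[alarm U EG (start -> (EX alarm))]) = {Check, Hold, Send}, so the formula does not hold at Recv.

No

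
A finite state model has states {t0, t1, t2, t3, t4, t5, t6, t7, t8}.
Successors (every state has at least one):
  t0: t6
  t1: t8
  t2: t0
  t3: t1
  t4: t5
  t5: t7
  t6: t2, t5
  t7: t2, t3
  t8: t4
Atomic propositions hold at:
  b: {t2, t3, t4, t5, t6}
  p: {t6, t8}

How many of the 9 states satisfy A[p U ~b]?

Sat(~b) = {t0, t1, t7, t8}
A[p U ~b]: least fixpoint, start Z0 = Sat(~b) = {t0, t1, t7, t8}, add states in Sat(p) with every successor in Z. Already a fixed point.
Sat(A[p U ~b]) = {t0, t1, t7, t8}
|Sat(A[p U ~b])| = |{t0, t1, t7, t8}| = 4.

4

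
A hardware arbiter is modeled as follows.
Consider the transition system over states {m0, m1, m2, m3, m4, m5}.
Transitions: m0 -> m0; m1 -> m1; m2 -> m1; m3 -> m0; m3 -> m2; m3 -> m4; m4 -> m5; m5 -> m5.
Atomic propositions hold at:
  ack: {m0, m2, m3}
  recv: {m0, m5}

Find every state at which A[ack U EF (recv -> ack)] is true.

Sat(recv -> ack) = {m0, m1, m2, m3, m4}
EF (recv -> ack): least fixpoint, start Z0 = {m0, m1, m2, m3, m4}, add states with some successor in Z. Already a fixed point.
Sat(EF (recv -> ack)) = {m0, m1, m2, m3, m4}
A[ack U EF (recv -> ack)]: least fixpoint, start Z0 = Sat(EF (recv -> ack)) = {m0, m1, m2, m3, m4}, add states in Sat(ack) with every successor in Z. Already a fixed point.
Sat(A[ack U EF (recv -> ack)]) = {m0, m1, m2, m3, m4}

{m0, m1, m2, m3, m4}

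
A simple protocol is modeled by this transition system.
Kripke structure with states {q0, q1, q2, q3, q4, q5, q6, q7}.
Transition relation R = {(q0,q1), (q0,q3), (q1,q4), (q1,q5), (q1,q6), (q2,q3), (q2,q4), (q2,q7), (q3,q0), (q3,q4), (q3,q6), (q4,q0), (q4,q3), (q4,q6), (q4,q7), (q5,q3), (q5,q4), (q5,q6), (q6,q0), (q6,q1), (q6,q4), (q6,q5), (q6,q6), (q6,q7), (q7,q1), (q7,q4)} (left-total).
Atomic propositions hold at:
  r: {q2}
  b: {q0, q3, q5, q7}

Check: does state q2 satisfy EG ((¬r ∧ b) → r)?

Sat(¬r) = {q0, q1, q3, q4, q5, q6, q7}
Sat(¬r ∧ b) = {q0, q3, q5, q7}
Sat((¬r ∧ b) → r) = {q1, q2, q4, q6}
EG ((¬r ∧ b) → r): greatest fixpoint, start Z0 = {q1, q2, q4, q6}, keep only states in Sat with some successor in Z. Already a fixed point.
Sat(EG ((¬r ∧ b) → r)) = {q1, q2, q4, q6}
q2 ∈ Sat(EG ((¬r ∧ b) → r)) = {q1, q2, q4, q6}, so the formula holds at q2.

Yes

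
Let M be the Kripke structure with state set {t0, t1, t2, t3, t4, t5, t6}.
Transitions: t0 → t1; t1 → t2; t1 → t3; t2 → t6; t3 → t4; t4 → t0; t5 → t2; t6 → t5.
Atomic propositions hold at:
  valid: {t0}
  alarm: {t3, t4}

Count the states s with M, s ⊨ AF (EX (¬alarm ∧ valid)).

Sat(¬alarm) = {t0, t1, t2, t5, t6}
Sat(¬alarm ∧ valid) = {t0}
Sat(EX (¬alarm ∧ valid)) = {s : some successor in {t0}} = {t4}
AF (EX (¬alarm ∧ valid)): least fixpoint, start Z0 = {t4}, add states with every successor in Z. Z1 = {t3, t4}; fixed.
Sat(AF (EX (¬alarm ∧ valid))) = {t3, t4}
|Sat(AF (EX (¬alarm ∧ valid)))| = |{t3, t4}| = 2.

2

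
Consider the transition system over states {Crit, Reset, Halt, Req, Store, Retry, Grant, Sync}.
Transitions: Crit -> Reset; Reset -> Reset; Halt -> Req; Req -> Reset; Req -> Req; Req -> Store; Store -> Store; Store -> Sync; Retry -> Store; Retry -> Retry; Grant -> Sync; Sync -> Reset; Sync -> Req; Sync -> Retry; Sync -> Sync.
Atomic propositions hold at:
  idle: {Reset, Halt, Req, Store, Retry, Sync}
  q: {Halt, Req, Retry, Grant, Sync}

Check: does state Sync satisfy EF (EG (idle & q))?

Sat(idle & q) = {Halt, Req, Retry, Sync}
EG (idle & q): greatest fixpoint, start Z0 = {Halt, Req, Retry, Sync}, keep only states in Sat with some successor in Z. Already a fixed point.
Sat(EG (idle & q)) = {Halt, Req, Retry, Sync}
EF (EG (idle & q)): least fixpoint, start Z0 = {Halt, Req, Retry, Sync}, add states with some successor in Z. Z1 = {Halt, Req, Store, Retry, Grant, Sync}; fixed.
Sat(EF (EG (idle & q))) = {Halt, Req, Store, Retry, Grant, Sync}
Sync ∈ Sat(EF (EG (idle & q))) = {Halt, Req, Store, Retry, Grant, Sync}, so the formula holds at Sync.

Yes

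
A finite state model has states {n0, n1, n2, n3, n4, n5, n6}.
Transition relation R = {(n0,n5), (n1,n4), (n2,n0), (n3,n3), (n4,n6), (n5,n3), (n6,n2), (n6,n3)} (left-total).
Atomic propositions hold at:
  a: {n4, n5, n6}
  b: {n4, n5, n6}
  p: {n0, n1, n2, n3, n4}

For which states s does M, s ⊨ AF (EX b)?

{n0, n1, n2, n4}

Sat(EX b) = {s : some successor in {n4, n5, n6}} = {n0, n1, n4}
AF (EX b): least fixpoint, start Z0 = {n0, n1, n4}, add states with every successor in Z. Z1 = {n0, n1, n2, n4}; fixed.
Sat(AF (EX b)) = {n0, n1, n2, n4}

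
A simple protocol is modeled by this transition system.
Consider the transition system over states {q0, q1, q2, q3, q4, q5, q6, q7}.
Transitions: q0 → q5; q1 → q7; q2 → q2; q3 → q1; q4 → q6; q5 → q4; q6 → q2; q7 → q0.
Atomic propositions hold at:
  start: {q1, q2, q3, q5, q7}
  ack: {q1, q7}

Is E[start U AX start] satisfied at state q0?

Sat(AX start) = {s : every successor in {q1, q2, q3, q5, q7}} = {q0, q1, q2, q3, q6}
E[start U AX start]: least fixpoint, start Z0 = Sat(AX start) = {q0, q1, q2, q3, q6}, add states in Sat(start) with some successor in Z. Z1 = {q0, q1, q2, q3, q6, q7}; fixed.
Sat(E[start U AX start]) = {q0, q1, q2, q3, q6, q7}
q0 ∈ Sat(E[start U AX start]) = {q0, q1, q2, q3, q6, q7}, so the formula holds at q0.

Yes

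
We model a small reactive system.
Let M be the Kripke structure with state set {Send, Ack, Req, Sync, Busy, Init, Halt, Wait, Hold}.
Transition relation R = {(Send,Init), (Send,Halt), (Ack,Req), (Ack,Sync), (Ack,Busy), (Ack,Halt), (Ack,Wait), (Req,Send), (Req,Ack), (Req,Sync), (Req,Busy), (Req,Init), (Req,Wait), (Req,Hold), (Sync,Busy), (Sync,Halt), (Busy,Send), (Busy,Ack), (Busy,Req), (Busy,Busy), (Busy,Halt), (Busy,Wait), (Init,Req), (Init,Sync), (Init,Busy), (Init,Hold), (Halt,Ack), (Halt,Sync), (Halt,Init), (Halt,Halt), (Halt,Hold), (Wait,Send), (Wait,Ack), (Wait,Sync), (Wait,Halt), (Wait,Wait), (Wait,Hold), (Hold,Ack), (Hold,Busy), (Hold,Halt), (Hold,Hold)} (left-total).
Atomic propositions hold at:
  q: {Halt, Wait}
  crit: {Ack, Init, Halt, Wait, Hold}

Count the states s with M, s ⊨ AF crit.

AF crit: least fixpoint, start Z0 = {Ack, Init, Halt, Wait, Hold}, add states with every successor in Z. Z1 = {Send, Ack, Init, Halt, Wait, Hold}; fixed.
Sat(AF crit) = {Send, Ack, Init, Halt, Wait, Hold}
|Sat(AF crit)| = |{Send, Ack, Init, Halt, Wait, Hold}| = 6.

6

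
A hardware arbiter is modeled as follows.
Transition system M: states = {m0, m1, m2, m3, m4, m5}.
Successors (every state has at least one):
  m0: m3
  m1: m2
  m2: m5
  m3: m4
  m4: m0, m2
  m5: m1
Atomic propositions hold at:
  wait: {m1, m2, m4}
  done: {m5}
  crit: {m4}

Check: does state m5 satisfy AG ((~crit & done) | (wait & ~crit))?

Yes

Sat(~crit) = {m0, m1, m2, m3, m5}
Sat(~crit & done) = {m5}
Sat(wait & ~crit) = {m1, m2}
Sat((~crit & done) | (wait & ~crit)) = {m1, m2, m5}
AG ((~crit & done) | (wait & ~crit)): greatest fixpoint, start Z0 = {m1, m2, m5}, keep only states in Sat with every successor in Z. Already a fixed point.
Sat(AG ((~crit & done) | (wait & ~crit))) = {m1, m2, m5}
m5 ∈ Sat(AG ((~crit & done) | (wait & ~crit))) = {m1, m2, m5}, so the formula holds at m5.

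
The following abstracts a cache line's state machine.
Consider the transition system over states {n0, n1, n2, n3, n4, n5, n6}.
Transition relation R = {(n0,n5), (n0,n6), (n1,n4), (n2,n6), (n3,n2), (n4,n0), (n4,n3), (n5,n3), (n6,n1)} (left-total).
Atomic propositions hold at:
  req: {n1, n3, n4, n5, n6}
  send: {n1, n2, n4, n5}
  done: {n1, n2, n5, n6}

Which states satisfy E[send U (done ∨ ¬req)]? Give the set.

{n0, n1, n2, n4, n5, n6}

Sat(¬req) = {n0, n2}
Sat(done ∨ ¬req) = {n0, n1, n2, n5, n6}
E[send U (done ∨ ¬req)]: least fixpoint, start Z0 = Sat((done ∨ ¬req)) = {n0, n1, n2, n5, n6}, add states in Sat(send) with some successor in Z. Z1 = {n0, n1, n2, n4, n5, n6}; fixed.
Sat(E[send U (done ∨ ¬req)]) = {n0, n1, n2, n4, n5, n6}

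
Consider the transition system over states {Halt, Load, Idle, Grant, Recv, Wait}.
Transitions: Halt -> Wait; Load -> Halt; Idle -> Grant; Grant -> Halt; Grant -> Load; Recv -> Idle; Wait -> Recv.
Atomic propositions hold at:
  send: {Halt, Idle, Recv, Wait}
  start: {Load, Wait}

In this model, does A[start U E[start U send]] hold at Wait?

E[start U send]: least fixpoint, start Z0 = Sat(send) = {Halt, Idle, Recv, Wait}, add states in Sat(start) with some successor in Z. Z1 = {Halt, Load, Idle, Recv, Wait}; fixed.
Sat(E[start U send]) = {Halt, Load, Idle, Recv, Wait}
A[start U E[start U send]]: least fixpoint, start Z0 = Sat(E[start U send]) = {Halt, Load, Idle, Recv, Wait}, add states in Sat(start) with every successor in Z. Already a fixed point.
Sat(A[start U E[start U send]]) = {Halt, Load, Idle, Recv, Wait}
Wait ∈ Sat(A[start U E[start U send]]) = {Halt, Load, Idle, Recv, Wait}, so the formula holds at Wait.

Yes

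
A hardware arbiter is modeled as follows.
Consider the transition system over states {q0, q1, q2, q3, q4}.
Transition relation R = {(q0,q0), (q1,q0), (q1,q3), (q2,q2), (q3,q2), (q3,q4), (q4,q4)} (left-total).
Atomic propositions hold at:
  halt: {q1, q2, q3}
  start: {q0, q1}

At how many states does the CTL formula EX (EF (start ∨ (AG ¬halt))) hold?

4

Sat(¬halt) = {q0, q4}
AG ¬halt: greatest fixpoint, start Z0 = {q0, q4}, keep only states in Sat with every successor in Z. Already a fixed point.
Sat(AG ¬halt) = {q0, q4}
Sat(start ∨ (AG ¬halt)) = {q0, q1, q4}
EF (start ∨ (AG ¬halt)): least fixpoint, start Z0 = {q0, q1, q4}, add states with some successor in Z. Z1 = {q0, q1, q3, q4}; fixed.
Sat(EF (start ∨ (AG ¬halt))) = {q0, q1, q3, q4}
Sat(EX (EF (start ∨ (AG ¬halt)))) = {s : some successor in {q0, q1, q3, q4}} = {q0, q1, q3, q4}
|Sat(EX (EF (start ∨ (AG ¬halt))))| = |{q0, q1, q3, q4}| = 4.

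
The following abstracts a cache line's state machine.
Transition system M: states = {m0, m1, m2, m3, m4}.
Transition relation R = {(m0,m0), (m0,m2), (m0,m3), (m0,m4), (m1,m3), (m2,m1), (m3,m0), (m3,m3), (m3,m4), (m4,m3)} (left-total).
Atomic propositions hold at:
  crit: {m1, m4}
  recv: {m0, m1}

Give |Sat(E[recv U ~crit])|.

Sat(~crit) = {m0, m2, m3}
E[recv U ~crit]: least fixpoint, start Z0 = Sat(~crit) = {m0, m2, m3}, add states in Sat(recv) with some successor in Z. Z1 = {m0, m1, m2, m3}; fixed.
Sat(E[recv U ~crit]) = {m0, m1, m2, m3}
|Sat(E[recv U ~crit])| = |{m0, m1, m2, m3}| = 4.

4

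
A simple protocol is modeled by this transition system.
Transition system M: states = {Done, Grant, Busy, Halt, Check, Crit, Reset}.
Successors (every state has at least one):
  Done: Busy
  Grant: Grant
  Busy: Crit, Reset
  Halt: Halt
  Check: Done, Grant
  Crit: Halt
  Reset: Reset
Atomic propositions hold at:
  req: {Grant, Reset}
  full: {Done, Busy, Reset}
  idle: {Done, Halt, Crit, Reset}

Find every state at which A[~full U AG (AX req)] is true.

Sat(~full) = {Grant, Halt, Check, Crit}
Sat(AX req) = {s : every successor in {Grant, Reset}} = {Grant, Reset}
AG (AX req): greatest fixpoint, start Z0 = {Grant, Reset}, keep only states in Sat with every successor in Z. Already a fixed point.
Sat(AG (AX req)) = {Grant, Reset}
A[~full U AG (AX req)]: least fixpoint, start Z0 = Sat(AG (AX req)) = {Grant, Reset}, add states in Sat(~full) with every successor in Z. Already a fixed point.
Sat(A[~full U AG (AX req)]) = {Grant, Reset}

{Grant, Reset}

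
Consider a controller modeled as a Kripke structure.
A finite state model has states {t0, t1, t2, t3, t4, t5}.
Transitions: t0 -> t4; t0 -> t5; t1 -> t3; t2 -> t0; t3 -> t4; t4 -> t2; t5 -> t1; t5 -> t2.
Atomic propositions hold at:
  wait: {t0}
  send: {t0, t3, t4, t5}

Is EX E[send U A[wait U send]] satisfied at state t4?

A[wait U send]: least fixpoint, start Z0 = Sat(send) = {t0, t3, t4, t5}, add states in Sat(wait) with every successor in Z. Already a fixed point.
Sat(A[wait U send]) = {t0, t3, t4, t5}
E[send U A[wait U send]]: least fixpoint, start Z0 = Sat(A[wait U send]) = {t0, t3, t4, t5}, add states in Sat(send) with some successor in Z. Already a fixed point.
Sat(E[send U A[wait U send]]) = {t0, t3, t4, t5}
Sat(EX E[send U A[wait U send]]) = {s : some successor in {t0, t3, t4, t5}} = {t0, t1, t2, t3}
t4 ∉ Sat(EX E[send U A[wait U send]]) = {t0, t1, t2, t3}, so the formula does not hold at t4.

No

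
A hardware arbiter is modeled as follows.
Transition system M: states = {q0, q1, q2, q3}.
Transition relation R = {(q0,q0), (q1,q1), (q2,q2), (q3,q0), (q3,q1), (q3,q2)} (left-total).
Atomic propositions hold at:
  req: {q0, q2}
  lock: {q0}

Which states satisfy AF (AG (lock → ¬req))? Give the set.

Sat(¬req) = {q1, q3}
Sat(lock → ¬req) = {q1, q2, q3}
AG (lock → ¬req): greatest fixpoint, start Z0 = {q1, q2, q3}, keep only states in Sat with every successor in Z. Z1 = {q1, q2}; fixed.
Sat(AG (lock → ¬req)) = {q1, q2}
AF (AG (lock → ¬req)): least fixpoint, start Z0 = {q1, q2}, add states with every successor in Z. Already a fixed point.
Sat(AF (AG (lock → ¬req))) = {q1, q2}

{q1, q2}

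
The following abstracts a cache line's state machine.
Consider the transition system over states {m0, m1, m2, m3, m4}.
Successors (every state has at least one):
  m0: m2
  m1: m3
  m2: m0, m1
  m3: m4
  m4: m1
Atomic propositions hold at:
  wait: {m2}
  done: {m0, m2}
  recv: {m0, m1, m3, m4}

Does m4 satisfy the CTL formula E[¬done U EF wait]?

Sat(¬done) = {m1, m3, m4}
EF wait: least fixpoint, start Z0 = {m2}, add states with some successor in Z. Z1 = {m0, m2}; fixed.
Sat(EF wait) = {m0, m2}
E[¬done U EF wait]: least fixpoint, start Z0 = Sat(EF wait) = {m0, m2}, add states in Sat(¬done) with some successor in Z. Already a fixed point.
Sat(E[¬done U EF wait]) = {m0, m2}
m4 ∉ Sat(E[¬done U EF wait]) = {m0, m2}, so the formula does not hold at m4.

No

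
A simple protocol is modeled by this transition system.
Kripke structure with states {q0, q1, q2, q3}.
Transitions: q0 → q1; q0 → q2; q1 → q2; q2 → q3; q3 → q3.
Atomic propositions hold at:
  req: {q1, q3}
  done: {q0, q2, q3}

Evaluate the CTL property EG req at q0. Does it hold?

EG req: greatest fixpoint, start Z0 = {q1, q3}, keep only states in Sat with some successor in Z. Z1 = {q3}; fixed.
Sat(EG req) = {q3}
q0 ∉ Sat(EG req) = {q3}, so the formula does not hold at q0.

No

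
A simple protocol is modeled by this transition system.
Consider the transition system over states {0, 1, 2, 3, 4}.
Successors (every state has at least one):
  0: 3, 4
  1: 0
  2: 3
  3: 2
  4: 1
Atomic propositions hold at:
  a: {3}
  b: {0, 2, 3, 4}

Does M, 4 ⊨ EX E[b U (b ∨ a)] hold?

No

Sat(b ∨ a) = {0, 2, 3, 4}
E[b U (b ∨ a)]: least fixpoint, start Z0 = Sat((b ∨ a)) = {0, 2, 3, 4}, add states in Sat(b) with some successor in Z. Already a fixed point.
Sat(E[b U (b ∨ a)]) = {0, 2, 3, 4}
Sat(EX E[b U (b ∨ a)]) = {s : some successor in {0, 2, 3, 4}} = {0, 1, 2, 3}
4 ∉ Sat(EX E[b U (b ∨ a)]) = {0, 1, 2, 3}, so the formula does not hold at 4.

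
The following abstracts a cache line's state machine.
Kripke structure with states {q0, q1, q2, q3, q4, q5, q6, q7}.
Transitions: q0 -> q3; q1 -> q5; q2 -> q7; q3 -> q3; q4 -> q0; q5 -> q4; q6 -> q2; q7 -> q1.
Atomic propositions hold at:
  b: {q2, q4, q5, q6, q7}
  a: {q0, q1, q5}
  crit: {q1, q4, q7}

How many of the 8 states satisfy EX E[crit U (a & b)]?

3

Sat(a & b) = {q5}
E[crit U (a & b)]: least fixpoint, start Z0 = Sat((a & b)) = {q5}, add states in Sat(crit) with some successor in Z. Z1 = {q1, q5}; Z2 = {q1, q5, q7}; fixed.
Sat(E[crit U (a & b)]) = {q1, q5, q7}
Sat(EX E[crit U (a & b)]) = {s : some successor in {q1, q5, q7}} = {q1, q2, q7}
|Sat(EX E[crit U (a & b)])| = |{q1, q2, q7}| = 3.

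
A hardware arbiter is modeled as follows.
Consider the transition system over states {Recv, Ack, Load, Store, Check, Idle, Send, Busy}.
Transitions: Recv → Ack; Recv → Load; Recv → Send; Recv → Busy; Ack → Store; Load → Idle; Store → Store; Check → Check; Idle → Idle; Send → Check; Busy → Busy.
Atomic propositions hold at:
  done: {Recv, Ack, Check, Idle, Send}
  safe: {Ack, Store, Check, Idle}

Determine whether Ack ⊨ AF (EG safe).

Yes

EG safe: greatest fixpoint, start Z0 = {Ack, Store, Check, Idle}, keep only states in Sat with some successor in Z. Already a fixed point.
Sat(EG safe) = {Ack, Store, Check, Idle}
AF (EG safe): least fixpoint, start Z0 = {Ack, Store, Check, Idle}, add states with every successor in Z. Z1 = {Ack, Load, Store, Check, Idle, Send}; fixed.
Sat(AF (EG safe)) = {Ack, Load, Store, Check, Idle, Send}
Ack ∈ Sat(AF (EG safe)) = {Ack, Load, Store, Check, Idle, Send}, so the formula holds at Ack.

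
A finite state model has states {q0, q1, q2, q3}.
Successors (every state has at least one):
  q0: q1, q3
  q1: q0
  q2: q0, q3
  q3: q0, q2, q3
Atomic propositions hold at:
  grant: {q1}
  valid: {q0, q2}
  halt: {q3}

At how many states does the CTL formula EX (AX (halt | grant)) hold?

Sat(halt | grant) = {q1, q3}
Sat(AX (halt | grant)) = {s : every successor in {q1, q3}} = {q0}
Sat(EX (AX (halt | grant))) = {s : some successor in {q0}} = {q1, q2, q3}
|Sat(EX (AX (halt | grant)))| = |{q1, q2, q3}| = 3.

3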